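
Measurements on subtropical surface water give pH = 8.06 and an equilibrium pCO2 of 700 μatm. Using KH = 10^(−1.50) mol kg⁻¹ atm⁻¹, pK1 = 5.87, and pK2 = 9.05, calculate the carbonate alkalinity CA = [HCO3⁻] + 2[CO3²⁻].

[CO2*] = KH · pCO2 = 10^(−1.50) × 700×10^-6 = 2.214×10^-5 mol/kg
α₀ = 1/(1 + K1/[H⁺] + K1K2/[H⁺]²) = 1/(1 + 10^+2.19 + 10^+1.20) = 0.005823
DIC = [CO2*]/α₀ = 2.214×10^-5 / 0.005823 = 3.801 mmol/kg
CA = (α₁ + 2α₂)·DIC = (0.9019 + 2×0.09229) × 3.801 = 4.13 mmol/kg

CA = 4.13 mmol/kg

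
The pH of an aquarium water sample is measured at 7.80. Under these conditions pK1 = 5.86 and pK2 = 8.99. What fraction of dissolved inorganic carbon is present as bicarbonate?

α₁ = 0.929

α₁ = 1 / (1 + [H⁺]/K1 + K2/[H⁺]) = 1 / (1 + 10^-1.94 + 10^-1.19)
   = 1 / (1 + 0.011482 + 0.064565) = 1/1.0760 = 0.9293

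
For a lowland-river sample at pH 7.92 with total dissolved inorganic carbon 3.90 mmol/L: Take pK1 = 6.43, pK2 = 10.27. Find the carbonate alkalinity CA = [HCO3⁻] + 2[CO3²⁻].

CA = 3.80 mmol/L

CA = [HCO3⁻] + 2[CO3²⁻] = (α₁ + 2α₂)·DIC
At pH 7.92: [H⁺]/K1 = 10^-1.49 = 0.032359, K2/[H⁺] = 10^-2.35 = 0.0044668
α₁ = 1/(1 + 0.032359 + 0.0044668) = 1/1.0368 = 0.9645; α₂ = α₁·K2/[H⁺] = 0.004308
α₁ + 2α₂ = 0.9731
CA = 0.9731 × 3.90 = 3.80 mmol/L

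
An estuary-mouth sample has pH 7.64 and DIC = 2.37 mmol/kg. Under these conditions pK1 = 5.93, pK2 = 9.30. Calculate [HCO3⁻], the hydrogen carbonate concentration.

α₁ = 1 / (1 + [H⁺]/K1 + K2/[H⁺]) = 1 / (1 + 10^-1.71 + 10^-1.66)
   = 1 / (1 + 0.019498 + 0.021878) = 1/1.0414 = 0.9603
[HCO3⁻] = α₁ × DIC = 0.9603 × 2.37 = 2.28 mmol/kg

[HCO3⁻] = 2.28 mmol/kg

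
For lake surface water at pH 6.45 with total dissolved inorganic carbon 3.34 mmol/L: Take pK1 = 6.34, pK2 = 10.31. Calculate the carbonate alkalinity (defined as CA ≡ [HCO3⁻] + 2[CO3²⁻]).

CA = 1.88 mmol/L

CA = [HCO3⁻] + 2[CO3²⁻] = (α₁ + 2α₂)·DIC
At pH 6.45: [H⁺]/K1 = 10^-0.11 = 0.77625, K2/[H⁺] = 10^-3.86 = 0.00013804
α₁ = 1/(1 + 0.77625 + 0.00013804) = 1/1.7764 = 0.5629; α₂ = α₁·K2/[H⁺] = 7.771×10^-5
α₁ + 2α₂ = 0.5631
CA = 0.5631 × 3.34 = 1.88 mmol/L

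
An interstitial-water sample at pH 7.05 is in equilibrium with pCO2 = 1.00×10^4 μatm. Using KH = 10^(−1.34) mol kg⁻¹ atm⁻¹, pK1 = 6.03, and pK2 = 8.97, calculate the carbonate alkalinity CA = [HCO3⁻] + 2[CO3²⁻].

CA = 4.90 mmol/kg

[CO2*] = KH · pCO2 = 10^(−1.34) × 1.00×10^4×10^-6 = 4.571×10^-4 mol/kg
α₀ = 1/(1 + K1/[H⁺] + K1K2/[H⁺]²) = 1/(1 + 10^+1.02 + 10^-0.90) = 0.08623
DIC = [CO2*]/α₀ = 4.571×10^-4 / 0.08623 = 5.301 mmol/kg
CA = (α₁ + 2α₂)·DIC = (0.9029 + 2×0.01086) × 5.301 = 4.90 mmol/kg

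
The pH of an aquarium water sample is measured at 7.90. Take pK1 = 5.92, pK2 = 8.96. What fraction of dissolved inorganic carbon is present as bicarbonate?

α₁ = 0.911

α₁ = 1 / (1 + [H⁺]/K1 + K2/[H⁺]) = 1 / (1 + 10^-1.98 + 10^-1.06)
   = 1 / (1 + 0.010471 + 0.087096) = 1/1.0976 = 0.9111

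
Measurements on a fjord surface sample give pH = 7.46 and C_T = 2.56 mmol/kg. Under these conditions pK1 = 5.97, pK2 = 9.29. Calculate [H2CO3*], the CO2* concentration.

α₀ = 1 / (1 + K1/[H⁺] + K1K2/[H⁺]²) = 1 / (1 + 10^+1.49 + 10^-0.34)
   = 1 / (1 + 30.903 + 0.45709) = 1/32.360 = 0.03090
[CO2*] = α₀ × DIC = 0.03090 × 2.56 = 0.0791 mmol/kg

[CO2*] = 0.0791 mmol/kg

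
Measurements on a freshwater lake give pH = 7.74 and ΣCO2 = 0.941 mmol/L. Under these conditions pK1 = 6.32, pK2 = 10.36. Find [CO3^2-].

α₂ = 1 / (1 + [H⁺]/K2 + [H⁺]²/(K1K2)) = 1 / (1 + 10^+2.62 + 10^+1.20)
   = 1 / (1 + 416.87 + 15.849) = 1/433.72 = 0.002306
[CO3²⁻] = α₂ × DIC = 0.002306 × 0.941 = 0.00217 mmol/L = 2.17 μmol/L

[CO3²⁻] = 2.17 μmol/L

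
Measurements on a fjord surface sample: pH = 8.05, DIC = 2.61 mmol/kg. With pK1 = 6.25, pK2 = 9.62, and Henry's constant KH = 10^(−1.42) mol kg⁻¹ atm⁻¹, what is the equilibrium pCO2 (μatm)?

α₀ = 1 / (1 + K1/[H⁺] + K1K2/[H⁺]²) = 1 / (1 + 10^+1.80 + 10^+0.23)
   = 1 / (1 + 63.096 + 1.6982) = 1/65.794 = 0.01520
[CO2*] = α₀ × DIC = 0.01520 × 2.61 = 0.03967 mmol/kg
pCO2 = [CO2*]/KH = 3.967×10^-5 / 3.802×10^-2 = 1040 μatm

pCO2 = 1040 μatm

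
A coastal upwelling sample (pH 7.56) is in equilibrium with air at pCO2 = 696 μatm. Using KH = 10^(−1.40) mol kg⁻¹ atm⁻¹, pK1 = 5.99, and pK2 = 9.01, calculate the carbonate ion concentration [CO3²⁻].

[CO3²⁻] = 0.0365 mmol/kg

[CO2*] = KH · pCO2 = 10^(−1.40) × 696×10^-6 = 2.771×10^-5 mol/kg
α₀ = 1/(1 + K1/[H⁺] + K1K2/[H⁺]²) = 1/(1 + 10^+1.57 + 10^+0.12) = 0.02533
DIC = [CO2*]/α₀ = 2.771×10^-5 / 0.02533 = 1.094 mmol/kg
[CO3²⁻] = α₂·DIC; α₂ = 0.03340, so [CO3²⁻] = 0.03340 × 1.094 = 0.0365 mmol/kg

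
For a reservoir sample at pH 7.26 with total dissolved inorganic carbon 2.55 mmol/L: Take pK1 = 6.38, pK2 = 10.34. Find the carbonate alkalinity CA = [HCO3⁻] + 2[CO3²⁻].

CA = [HCO3⁻] + 2[CO3²⁻] = (α₁ + 2α₂)·DIC
At pH 7.26: [H⁺]/K1 = 10^-0.88 = 0.13183, K2/[H⁺] = 10^-3.08 = 0.00083176
α₁ = 1/(1 + 0.13183 + 0.00083176) = 1/1.1327 = 0.8829; α₂ = α₁·K2/[H⁺] = 0.0007343
α₁ + 2α₂ = 0.8843
CA = 0.8843 × 2.55 = 2.26 mmol/L

CA = 2.26 mmol/L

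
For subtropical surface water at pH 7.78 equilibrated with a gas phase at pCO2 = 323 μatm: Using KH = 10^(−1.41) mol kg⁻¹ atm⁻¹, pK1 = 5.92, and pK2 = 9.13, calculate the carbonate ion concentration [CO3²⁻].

[CO3²⁻] = 0.0407 mmol/kg

[CO2*] = KH · pCO2 = 10^(−1.41) × 323×10^-6 = 1.257×10^-5 mol/kg
α₀ = 1/(1 + K1/[H⁺] + K1K2/[H⁺]²) = 1/(1 + 10^+1.86 + 10^+0.51) = 0.01304
DIC = [CO2*]/α₀ = 1.257×10^-5 / 0.01304 = 0.9636 mmol/kg
[CO3²⁻] = α₂·DIC; α₂ = 0.04220, so [CO3²⁻] = 0.04220 × 0.9636 = 0.0407 mmol/kg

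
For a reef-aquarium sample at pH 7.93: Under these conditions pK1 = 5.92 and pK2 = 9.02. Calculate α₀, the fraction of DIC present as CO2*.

α₀ = 1 / (1 + K1/[H⁺] + K1K2/[H⁺]²) = 1 / (1 + 10^+2.01 + 10^+0.92)
   = 1 / (1 + 102.33 + 8.3176) = 1/111.65 = 0.008957

α₀ = 0.00896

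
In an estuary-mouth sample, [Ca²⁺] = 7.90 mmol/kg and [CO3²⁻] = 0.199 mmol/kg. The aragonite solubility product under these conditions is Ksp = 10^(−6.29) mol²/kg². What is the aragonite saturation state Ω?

Ksp = 10^(−6.29) = 5.129×10^-7
Ω = [Ca²⁺][CO3²⁻]/Ksp = (7.90×10^-3)(0.199×10^-3) / 5.129×10^-7 = 3.07

Ω = 3.07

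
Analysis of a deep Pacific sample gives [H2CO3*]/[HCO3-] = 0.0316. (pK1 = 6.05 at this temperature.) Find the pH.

From K1 = [H⁺][HCO3-]/[H2CO3*]:  pH = pK1 − log₁₀([H2CO3*]/[HCO3-])
log₁₀(0.0316) = -1.500
pH = 6.05 − (-1.500) = 7.55

pH = 7.55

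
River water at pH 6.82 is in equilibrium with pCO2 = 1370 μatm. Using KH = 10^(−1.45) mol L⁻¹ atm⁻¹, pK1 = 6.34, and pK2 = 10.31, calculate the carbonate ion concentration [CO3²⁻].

[CO3²⁻] = 0.0475 μmol/L

[CO2*] = KH · pCO2 = 10^(−1.45) × 1370×10^-6 = 4.861×10^-5 mol/L
α₀ = 1/(1 + K1/[H⁺] + K1K2/[H⁺]²) = 1/(1 + 10^+0.48 + 10^-3.01) = 0.2487
DIC = [CO2*]/α₀ = 4.861×10^-5 / 0.2487 = 0.1955 mmol/L
[CO3²⁻] = α₂·DIC; α₂ = 0.0002430, so [CO3²⁻] = 0.0002430 × 0.1955 = 4.75×10^-5 mmol/L = 0.0475 μmol/L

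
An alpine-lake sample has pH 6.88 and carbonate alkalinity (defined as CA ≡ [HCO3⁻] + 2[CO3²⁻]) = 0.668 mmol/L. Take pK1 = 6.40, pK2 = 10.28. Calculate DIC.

CA = [HCO3⁻] + 2[CO3²⁻] = (α₁ + 2α₂)·DIC
At pH 6.88: [H⁺]/K1 = 10^-0.48 = 0.33113, K2/[H⁺] = 10^-3.40 = 0.00039811
α₁ = 1/(1 + 0.33113 + 0.00039811) = 1/1.3315 = 0.7510; α₂ = α₁·K2/[H⁺] = 0.0002990
α₁ + 2α₂ = 0.7516
DIC = CA / (α₁ + 2α₂) = 0.668 / 0.7516 = 0.889 mmol/L

DIC = 0.889 mmol/L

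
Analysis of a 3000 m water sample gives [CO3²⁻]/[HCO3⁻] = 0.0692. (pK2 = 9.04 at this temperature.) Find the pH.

From K2 = [H⁺][CO3²⁻]/[HCO3⁻]:  pH = pK2 + log₁₀([CO3²⁻]/[HCO3⁻])
log₁₀(0.0692) = -1.160
pH = 9.04 + (-1.160) = 7.88

pH = 7.88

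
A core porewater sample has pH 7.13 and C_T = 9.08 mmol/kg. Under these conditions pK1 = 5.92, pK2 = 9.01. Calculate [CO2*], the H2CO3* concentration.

α₀ = 1 / (1 + K1/[H⁺] + K1K2/[H⁺]²) = 1 / (1 + 10^+1.21 + 10^-0.67)
   = 1 / (1 + 16.218 + 0.21380) = 1/17.432 = 0.05737
[CO2*] = α₀ × DIC = 0.05737 × 9.08 = 0.521 mmol/kg

[CO2*] = 0.521 mmol/kg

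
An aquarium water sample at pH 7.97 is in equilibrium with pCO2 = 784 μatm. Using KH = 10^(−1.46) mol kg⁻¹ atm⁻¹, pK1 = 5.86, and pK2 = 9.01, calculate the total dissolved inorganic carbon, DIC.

DIC = 3.85 mmol/kg

[CO2*] = KH · pCO2 = 10^(−1.46) × 784×10^-6 = 2.718×10^-5 mol/kg
α₀ = 1/(1 + K1/[H⁺] + K1K2/[H⁺]²) = 1/(1 + 10^+2.11 + 10^+1.07) = 0.007063
DIC = [CO2*]/α₀ = 2.718×10^-5 / 0.007063 = 3.85 mmol/kg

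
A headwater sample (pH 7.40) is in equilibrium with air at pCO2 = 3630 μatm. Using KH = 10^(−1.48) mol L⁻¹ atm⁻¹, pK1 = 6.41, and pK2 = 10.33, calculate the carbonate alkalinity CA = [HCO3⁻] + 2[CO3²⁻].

[CO2*] = KH · pCO2 = 10^(−1.48) × 3630×10^-6 = 1.202×10^-4 mol/L
α₀ = 1/(1 + K1/[H⁺] + K1K2/[H⁺]²) = 1/(1 + 10^+0.99 + 10^-1.94) = 0.09273
DIC = [CO2*]/α₀ = 1.202×10^-4 / 0.09273 = 1.296 mmol/L
CA = (α₁ + 2α₂)·DIC = (0.9062 + 2×0.001065) × 1.296 = 1.18 mmol/L

CA = 1.18 mmol/L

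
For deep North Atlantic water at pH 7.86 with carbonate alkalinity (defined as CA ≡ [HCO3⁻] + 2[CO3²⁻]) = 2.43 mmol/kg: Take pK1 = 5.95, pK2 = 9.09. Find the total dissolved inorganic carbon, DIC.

DIC = 2.33 mmol/kg

CA = [HCO3⁻] + 2[CO3²⁻] = (α₁ + 2α₂)·DIC
At pH 7.86: [H⁺]/K1 = 10^-1.91 = 0.012303, K2/[H⁺] = 10^-1.23 = 0.058884
α₁ = 1/(1 + 0.012303 + 0.058884) = 1/1.0712 = 0.9335; α₂ = α₁·K2/[H⁺] = 0.05497
α₁ + 2α₂ = 1.0435
DIC = CA / (α₁ + 2α₂) = 2.43 / 1.0435 = 2.33 mmol/kg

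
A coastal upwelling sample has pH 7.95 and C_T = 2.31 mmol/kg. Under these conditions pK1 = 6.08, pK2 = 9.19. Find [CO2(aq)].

α₀ = 1 / (1 + K1/[H⁺] + K1K2/[H⁺]²) = 1 / (1 + 10^+1.87 + 10^+0.63)
   = 1 / (1 + 74.131 + 4.2658) = 1/79.397 = 0.01259
[CO2*] = α₀ × DIC = 0.01259 × 2.31 = 0.0291 mmol/kg

[CO2*] = 0.0291 mmol/kg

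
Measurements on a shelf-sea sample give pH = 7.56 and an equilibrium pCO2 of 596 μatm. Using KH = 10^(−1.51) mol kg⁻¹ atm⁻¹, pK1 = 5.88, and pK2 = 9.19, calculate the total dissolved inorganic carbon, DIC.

[CO2*] = KH · pCO2 = 10^(−1.51) × 596×10^-6 = 1.842×10^-5 mol/kg
α₀ = 1/(1 + K1/[H⁺] + K1K2/[H⁺]²) = 1/(1 + 10^+1.68 + 10^+0.05) = 0.02001
DIC = [CO2*]/α₀ = 1.842×10^-5 / 0.02001 = 0.921 mmol/kg

DIC = 0.921 mmol/kg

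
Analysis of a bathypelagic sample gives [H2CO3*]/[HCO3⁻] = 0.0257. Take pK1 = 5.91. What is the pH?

From K1 = [H⁺][HCO3⁻]/[H2CO3*]:  pH = pK1 − log₁₀([H2CO3*]/[HCO3⁻])
log₁₀(0.0257) = -1.590
pH = 5.91 − (-1.590) = 7.50

pH = 7.50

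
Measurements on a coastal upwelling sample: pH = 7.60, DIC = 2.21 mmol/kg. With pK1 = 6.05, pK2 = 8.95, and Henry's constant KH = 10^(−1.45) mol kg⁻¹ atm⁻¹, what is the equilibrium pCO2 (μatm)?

pCO2 = 1640 μatm

α₀ = 1 / (1 + K1/[H⁺] + K1K2/[H⁺]²) = 1 / (1 + 10^+1.55 + 10^+0.20)
   = 1 / (1 + 35.481 + 1.5849) = 1/38.066 = 0.02627
[CO2*] = α₀ × DIC = 0.02627 × 2.21 = 0.05806 mmol/kg
pCO2 = [CO2*]/KH = 5.806×10^-5 / 3.548×10^-2 = 1640 μatm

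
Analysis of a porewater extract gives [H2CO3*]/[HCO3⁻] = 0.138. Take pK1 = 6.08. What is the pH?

pH = 6.94

From K1 = [H⁺][HCO3⁻]/[H2CO3*]:  pH = pK1 − log₁₀([H2CO3*]/[HCO3⁻])
log₁₀(0.138) = -0.860
pH = 6.08 − (-0.860) = 6.94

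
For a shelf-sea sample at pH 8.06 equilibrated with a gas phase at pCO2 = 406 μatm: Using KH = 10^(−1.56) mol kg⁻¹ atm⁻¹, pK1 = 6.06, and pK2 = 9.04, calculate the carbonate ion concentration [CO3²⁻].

[CO3²⁻] = 0.117 mmol/kg

[CO2*] = KH · pCO2 = 10^(−1.56) × 406×10^-6 = 1.118×10^-5 mol/kg
α₀ = 1/(1 + K1/[H⁺] + K1K2/[H⁺]²) = 1/(1 + 10^+2.00 + 10^+1.02) = 0.008971
DIC = [CO2*]/α₀ = 1.118×10^-5 / 0.008971 = 1.246 mmol/kg
[CO3²⁻] = α₂·DIC; α₂ = 0.09394, so [CO3²⁻] = 0.09394 × 1.246 = 0.117 mmol/kg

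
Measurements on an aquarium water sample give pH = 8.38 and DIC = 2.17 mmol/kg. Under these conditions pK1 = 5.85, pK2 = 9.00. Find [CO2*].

[CO2*] = 5.15 μmol/kg

α₀ = 1 / (1 + K1/[H⁺] + K1K2/[H⁺]²) = 1 / (1 + 10^+2.53 + 10^+1.91)
   = 1 / (1 + 338.84 + 81.283) = 1/421.13 = 0.002375
[CO2*] = α₀ × DIC = 0.002375 × 2.17 = 0.00515 mmol/kg = 5.15 μmol/kg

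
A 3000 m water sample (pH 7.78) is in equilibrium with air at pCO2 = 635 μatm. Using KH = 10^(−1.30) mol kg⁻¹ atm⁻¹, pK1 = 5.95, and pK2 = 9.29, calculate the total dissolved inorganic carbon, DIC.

DIC = 2.25 mmol/kg

[CO2*] = KH · pCO2 = 10^(−1.30) × 635×10^-6 = 3.183×10^-5 mol/kg
α₀ = 1/(1 + K1/[H⁺] + K1K2/[H⁺]²) = 1/(1 + 10^+1.83 + 10^+0.32) = 0.01414
DIC = [CO2*]/α₀ = 3.183×10^-5 / 0.01414 = 2.25 mmol/kg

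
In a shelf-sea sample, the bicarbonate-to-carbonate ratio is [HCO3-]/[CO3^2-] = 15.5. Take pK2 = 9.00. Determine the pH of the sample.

pH = 7.81

From K2 = [H⁺][CO3^2-]/[HCO3-]:  pH = pK2 − log₁₀([HCO3-]/[CO3^2-])
log₁₀(15.5) = +1.190
pH = 9.00 − (+1.190) = 7.81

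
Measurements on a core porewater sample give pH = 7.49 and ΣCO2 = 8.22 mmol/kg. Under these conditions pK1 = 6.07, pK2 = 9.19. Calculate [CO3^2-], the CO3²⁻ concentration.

[CO3²⁻] = 0.155 mmol/kg

α₂ = 1 / (1 + [H⁺]/K2 + [H⁺]²/(K1K2)) = 1 / (1 + 10^+1.70 + 10^+0.28)
   = 1 / (1 + 50.119 + 1.9055) = 1/53.024 = 0.01886
[CO3²⁻] = α₂ × DIC = 0.01886 × 8.22 = 0.155 mmol/kg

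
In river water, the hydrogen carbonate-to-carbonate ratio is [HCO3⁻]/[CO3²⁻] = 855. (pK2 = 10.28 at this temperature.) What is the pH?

From K2 = [H⁺][CO3²⁻]/[HCO3⁻]:  pH = pK2 − log₁₀([HCO3⁻]/[CO3²⁻])
log₁₀(855) = +2.932
pH = 10.28 − (+2.932) = 7.35

pH = 7.35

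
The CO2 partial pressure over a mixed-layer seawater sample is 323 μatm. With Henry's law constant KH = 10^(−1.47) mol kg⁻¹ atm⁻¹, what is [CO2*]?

[CO2*] = 10.9 μmol/kg

KH = 10^(−1.47) = 3.388×10^-2 mol kg⁻¹ atm⁻¹
[CO2*] = KH · pCO2 = 3.388×10^-2 × 323×10^-6 atm = 1.09×10^-5 mol/kg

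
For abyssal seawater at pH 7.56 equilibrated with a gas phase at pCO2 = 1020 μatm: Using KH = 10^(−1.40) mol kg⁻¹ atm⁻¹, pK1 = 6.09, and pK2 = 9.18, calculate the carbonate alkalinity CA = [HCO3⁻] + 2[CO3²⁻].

[CO2*] = KH · pCO2 = 10^(−1.40) × 1020×10^-6 = 4.061×10^-5 mol/kg
α₀ = 1/(1 + K1/[H⁺] + K1K2/[H⁺]²) = 1/(1 + 10^+1.47 + 10^-0.15) = 0.03203
DIC = [CO2*]/α₀ = 4.061×10^-5 / 0.03203 = 1.268 mmol/kg
CA = (α₁ + 2α₂)·DIC = (0.9453 + 2×0.02268) × 1.268 = 1.26 mmol/kg

CA = 1.26 mmol/kg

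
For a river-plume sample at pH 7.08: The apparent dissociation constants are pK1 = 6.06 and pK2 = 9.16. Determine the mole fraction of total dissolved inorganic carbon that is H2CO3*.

α₀ = 0.0865

α₀ = 1 / (1 + K1/[H⁺] + K1K2/[H⁺]²) = 1 / (1 + 10^+1.02 + 10^-1.06)
   = 1 / (1 + 10.471 + 0.087096) = 1/11.558 = 0.08652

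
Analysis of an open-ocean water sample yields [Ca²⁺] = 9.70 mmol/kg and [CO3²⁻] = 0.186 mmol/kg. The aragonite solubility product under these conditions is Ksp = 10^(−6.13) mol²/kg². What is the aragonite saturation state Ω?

Ω = 2.43

Ksp = 10^(−6.13) = 7.413×10^-7
Ω = [Ca²⁺][CO3²⁻]/Ksp = (9.70×10^-3)(0.186×10^-3) / 7.413×10^-7 = 2.43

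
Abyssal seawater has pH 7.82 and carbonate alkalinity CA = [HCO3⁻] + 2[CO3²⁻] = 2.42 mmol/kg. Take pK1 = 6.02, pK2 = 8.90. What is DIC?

CA = [HCO3⁻] + 2[CO3²⁻] = (α₁ + 2α₂)·DIC
At pH 7.82: [H⁺]/K1 = 10^-1.80 = 0.015849, K2/[H⁺] = 10^-1.08 = 0.083176
α₁ = 1/(1 + 0.015849 + 0.083176) = 1/1.0990 = 0.9099; α₂ = α₁·K2/[H⁺] = 0.07568
α₁ + 2α₂ = 1.0613
DIC = CA / (α₁ + 2α₂) = 2.42 / 1.0613 = 2.28 mmol/kg

DIC = 2.28 mmol/kg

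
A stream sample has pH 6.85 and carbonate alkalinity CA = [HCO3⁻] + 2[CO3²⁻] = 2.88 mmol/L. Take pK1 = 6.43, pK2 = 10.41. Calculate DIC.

CA = [HCO3⁻] + 2[CO3²⁻] = (α₁ + 2α₂)·DIC
At pH 6.85: [H⁺]/K1 = 10^-0.42 = 0.38019, K2/[H⁺] = 10^-3.56 = 0.00027542
α₁ = 1/(1 + 0.38019 + 0.00027542) = 1/1.3805 = 0.7244; α₂ = α₁·K2/[H⁺] = 0.0001995
α₁ + 2α₂ = 0.7248
DIC = CA / (α₁ + 2α₂) = 2.88 / 0.7248 = 3.97 mmol/L

DIC = 3.97 mmol/L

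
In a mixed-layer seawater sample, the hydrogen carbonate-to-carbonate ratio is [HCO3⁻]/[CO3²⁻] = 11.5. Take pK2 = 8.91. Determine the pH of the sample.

From K2 = [H⁺][CO3²⁻]/[HCO3⁻]:  pH = pK2 − log₁₀([HCO3⁻]/[CO3²⁻])
log₁₀(11.5) = +1.061
pH = 8.91 − (+1.061) = 7.85

pH = 7.85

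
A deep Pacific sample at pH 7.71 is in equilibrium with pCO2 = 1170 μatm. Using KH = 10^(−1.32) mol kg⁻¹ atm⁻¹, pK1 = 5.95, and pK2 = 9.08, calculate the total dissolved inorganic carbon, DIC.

DIC = 3.42 mmol/kg

[CO2*] = KH · pCO2 = 10^(−1.32) × 1170×10^-6 = 5.600×10^-5 mol/kg
α₀ = 1/(1 + K1/[H⁺] + K1K2/[H⁺]²) = 1/(1 + 10^+1.76 + 10^+0.39) = 0.01639
DIC = [CO2*]/α₀ = 5.600×10^-5 / 0.01639 = 3.42 mmol/kg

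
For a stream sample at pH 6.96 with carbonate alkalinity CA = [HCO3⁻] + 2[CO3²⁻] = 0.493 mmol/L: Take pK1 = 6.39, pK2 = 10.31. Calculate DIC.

CA = [HCO3⁻] + 2[CO3²⁻] = (α₁ + 2α₂)·DIC
At pH 6.96: [H⁺]/K1 = 10^-0.57 = 0.26915, K2/[H⁺] = 10^-3.35 = 0.00044668
α₁ = 1/(1 + 0.26915 + 0.00044668) = 1/1.2696 = 0.7876; α₂ = α₁·K2/[H⁺] = 0.0003518
α₁ + 2α₂ = 0.7884
DIC = CA / (α₁ + 2α₂) = 0.493 / 0.7884 = 0.625 mmol/L

DIC = 0.625 mmol/L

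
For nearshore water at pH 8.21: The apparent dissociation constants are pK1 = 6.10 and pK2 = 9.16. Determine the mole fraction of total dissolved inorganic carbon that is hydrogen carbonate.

α₁ = 0.893

α₁ = 1 / (1 + [H⁺]/K1 + K2/[H⁺]) = 1 / (1 + 10^-2.11 + 10^-0.95)
   = 1 / (1 + 0.0077625 + 0.11220) = 1/1.1200 = 0.8929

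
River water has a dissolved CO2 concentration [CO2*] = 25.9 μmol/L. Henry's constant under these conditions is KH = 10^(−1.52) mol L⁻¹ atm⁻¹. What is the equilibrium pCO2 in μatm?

pCO2 = 858 μatm

KH = 10^(−1.52) = 3.020×10^-2 mol L⁻¹ atm⁻¹
pCO2 = [CO2*]/KH = 25.9×10^-6 / 3.020×10^-2 = 8.58×10^-4 atm = 858 μatm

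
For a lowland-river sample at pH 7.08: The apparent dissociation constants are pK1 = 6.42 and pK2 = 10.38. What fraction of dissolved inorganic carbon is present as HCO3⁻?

α₁ = 0.820

α₁ = 1 / (1 + [H⁺]/K1 + K2/[H⁺]) = 1 / (1 + 10^-0.66 + 10^-3.30)
   = 1 / (1 + 0.21878 + 0.00050119) = 1/1.2193 = 0.8202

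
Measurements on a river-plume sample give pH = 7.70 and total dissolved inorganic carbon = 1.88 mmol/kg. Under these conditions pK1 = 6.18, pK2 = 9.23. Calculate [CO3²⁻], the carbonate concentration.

[CO3²⁻] = 0.0524 mmol/kg

α₂ = 1 / (1 + [H⁺]/K2 + [H⁺]²/(K1K2)) = 1 / (1 + 10^+1.53 + 10^+0.01)
   = 1 / (1 + 33.884 + 1.0233) = 1/35.908 = 0.02785
[CO3²⁻] = α₂ × DIC = 0.02785 × 1.88 = 0.0524 mmol/kg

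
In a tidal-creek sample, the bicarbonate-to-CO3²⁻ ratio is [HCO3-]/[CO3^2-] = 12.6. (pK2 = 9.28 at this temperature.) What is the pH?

From K2 = [H⁺][CO3^2-]/[HCO3-]:  pH = pK2 − log₁₀([HCO3-]/[CO3^2-])
log₁₀(12.6) = +1.100
pH = 9.28 − (+1.100) = 8.18

pH = 8.18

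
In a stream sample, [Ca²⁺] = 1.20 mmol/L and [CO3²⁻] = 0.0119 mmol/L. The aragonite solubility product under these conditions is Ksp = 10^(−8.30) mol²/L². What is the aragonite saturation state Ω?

Ω = 2.85

Ksp = 10^(−8.30) = 5.012×10^-9
Ω = [Ca²⁺][CO3²⁻]/Ksp = (1.20×10^-3)(0.0119×10^-3) / 5.012×10^-9 = 2.85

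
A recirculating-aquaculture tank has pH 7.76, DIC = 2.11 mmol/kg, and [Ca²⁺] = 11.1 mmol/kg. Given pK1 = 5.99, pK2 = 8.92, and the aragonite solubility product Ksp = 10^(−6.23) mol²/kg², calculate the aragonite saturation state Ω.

α₂ = 1 / (1 + [H⁺]/K2 + [H⁺]²/(K1K2)) = 1 / (1 + 10^+1.16 + 10^-0.61)
   = 1 / (1 + 14.454 + 0.24547) = 1/15.700 = 0.06369
[CO3²⁻] = α₂ × DIC = 0.06369 × 2.11 = 0.1344 mmol/kg
Ksp = 10^(−6.23) = 5.888×10^-7
Ω = [Ca²⁺][CO3²⁻]/Ksp = (11.1×10^-3)(1.344×10^-4) / 5.888×10^-7 = 2.53

Ω = 2.53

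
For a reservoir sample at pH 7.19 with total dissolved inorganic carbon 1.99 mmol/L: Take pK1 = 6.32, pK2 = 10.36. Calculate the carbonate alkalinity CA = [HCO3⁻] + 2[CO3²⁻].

CA = 1.75 mmol/L

CA = [HCO3⁻] + 2[CO3²⁻] = (α₁ + 2α₂)·DIC
At pH 7.19: [H⁺]/K1 = 10^-0.87 = 0.13490, K2/[H⁺] = 10^-3.17 = 0.00067608
α₁ = 1/(1 + 0.13490 + 0.00067608) = 1/1.1356 = 0.8806; α₂ = α₁·K2/[H⁺] = 0.0005954
α₁ + 2α₂ = 0.8818
CA = 0.8818 × 1.99 = 1.75 mmol/L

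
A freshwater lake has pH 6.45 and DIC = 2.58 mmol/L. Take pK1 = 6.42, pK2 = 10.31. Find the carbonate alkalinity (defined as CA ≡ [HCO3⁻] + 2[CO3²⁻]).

CA = [HCO3⁻] + 2[CO3²⁻] = (α₁ + 2α₂)·DIC
At pH 6.45: [H⁺]/K1 = 10^-0.03 = 0.93325, K2/[H⁺] = 10^-3.86 = 0.00013804
α₁ = 1/(1 + 0.93325 + 0.00013804) = 1/1.9334 = 0.5172; α₂ = α₁·K2/[H⁺] = 7.140×10^-5
α₁ + 2α₂ = 0.5174
CA = 0.5174 × 2.58 = 1.33 mmol/L

CA = 1.33 mmol/L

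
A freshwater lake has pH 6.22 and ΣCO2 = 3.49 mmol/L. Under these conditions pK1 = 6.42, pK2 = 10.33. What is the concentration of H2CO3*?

[CO2*] = 2.14 mmol/L

α₀ = 1 / (1 + K1/[H⁺] + K1K2/[H⁺]²) = 1 / (1 + 10^-0.20 + 10^-4.31)
   = 1 / (1 + 0.63096 + 4.8978×10^-5) = 1/1.6310 = 0.6131
[CO2*] = α₀ × DIC = 0.6131 × 3.49 = 2.14 mmol/L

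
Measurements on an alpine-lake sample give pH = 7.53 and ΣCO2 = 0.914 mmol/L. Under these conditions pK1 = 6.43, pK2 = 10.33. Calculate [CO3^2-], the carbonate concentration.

[CO3²⁻] = 1.34 μmol/L

α₂ = 1 / (1 + [H⁺]/K2 + [H⁺]²/(K1K2)) = 1 / (1 + 10^+2.80 + 10^+1.70)
   = 1 / (1 + 630.96 + 50.119) = 1/682.08 = 0.001466
[CO3²⁻] = α₂ × DIC = 0.001466 × 0.914 = 0.00134 mmol/L = 1.34 μmol/L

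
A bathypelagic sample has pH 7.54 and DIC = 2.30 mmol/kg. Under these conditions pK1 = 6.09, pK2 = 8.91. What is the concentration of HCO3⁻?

[HCO3⁻] = 2.13 mmol/kg

α₁ = 1 / (1 + [H⁺]/K1 + K2/[H⁺]) = 1 / (1 + 10^-1.45 + 10^-1.37)
   = 1 / (1 + 0.035481 + 0.042658) = 1/1.0781 = 0.9275
[HCO3⁻] = α₁ × DIC = 0.9275 × 2.30 = 2.13 mmol/kg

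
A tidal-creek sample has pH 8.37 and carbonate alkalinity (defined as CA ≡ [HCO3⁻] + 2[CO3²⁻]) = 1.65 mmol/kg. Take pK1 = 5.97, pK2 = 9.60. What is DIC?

CA = [HCO3⁻] + 2[CO3²⁻] = (α₁ + 2α₂)·DIC
At pH 8.37: [H⁺]/K1 = 10^-2.40 = 0.0039811, K2/[H⁺] = 10^-1.23 = 0.058884
α₁ = 1/(1 + 0.0039811 + 0.058884) = 1/1.0629 = 0.9409; α₂ = α₁·K2/[H⁺] = 0.05540
α₁ + 2α₂ = 1.0517
DIC = CA / (α₁ + 2α₂) = 1.65 / 1.0517 = 1.57 mmol/kg

DIC = 1.57 mmol/kg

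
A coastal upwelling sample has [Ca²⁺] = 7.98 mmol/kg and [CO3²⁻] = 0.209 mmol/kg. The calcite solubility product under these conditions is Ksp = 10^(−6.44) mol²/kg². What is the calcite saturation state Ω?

Ksp = 10^(−6.44) = 3.631×10^-7
Ω = [Ca²⁺][CO3²⁻]/Ksp = (7.98×10^-3)(0.209×10^-3) / 3.631×10^-7 = 4.59

Ω = 4.59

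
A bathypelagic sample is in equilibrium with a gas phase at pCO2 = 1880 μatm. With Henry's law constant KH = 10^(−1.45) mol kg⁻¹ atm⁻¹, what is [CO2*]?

[CO2*] = 66.7 μmol/kg

KH = 10^(−1.45) = 3.548×10^-2 mol kg⁻¹ atm⁻¹
[CO2*] = KH · pCO2 = 3.548×10^-2 × 1880×10^-6 atm = 6.67×10^-5 mol/kg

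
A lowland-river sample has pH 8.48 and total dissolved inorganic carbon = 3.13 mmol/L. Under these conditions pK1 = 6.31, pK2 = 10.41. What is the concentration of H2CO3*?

α₀ = 1 / (1 + K1/[H⁺] + K1K2/[H⁺]²) = 1 / (1 + 10^+2.17 + 10^+0.24)
   = 1 / (1 + 147.91 + 1.7378) = 1/150.65 = 0.006638
[CO2*] = α₀ × DIC = 0.006638 × 3.13 = 0.0208 mmol/L

[CO2*] = 0.0208 mmol/L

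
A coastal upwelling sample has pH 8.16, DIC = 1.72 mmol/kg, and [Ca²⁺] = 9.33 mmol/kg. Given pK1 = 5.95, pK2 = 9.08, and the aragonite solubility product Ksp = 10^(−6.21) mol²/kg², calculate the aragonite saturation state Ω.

Ω = 2.78

α₂ = 1 / (1 + [H⁺]/K2 + [H⁺]²/(K1K2)) = 1 / (1 + 10^+0.92 + 10^-1.29)
   = 1 / (1 + 8.3176 + 0.051286) = 1/9.3689 = 0.1067
[CO3²⁻] = α₂ × DIC = 0.1067 × 1.72 = 0.1836 mmol/kg
Ksp = 10^(−6.21) = 6.166×10^-7
Ω = [Ca²⁺][CO3²⁻]/Ksp = (9.33×10^-3)(1.836×10^-4) / 6.166×10^-7 = 2.78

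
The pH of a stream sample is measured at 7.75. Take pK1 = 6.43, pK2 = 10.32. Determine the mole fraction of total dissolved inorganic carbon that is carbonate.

α₂ = 1 / (1 + [H⁺]/K2 + [H⁺]²/(K1K2)) = 1 / (1 + 10^+2.57 + 10^+1.25)
   = 1 / (1 + 371.54 + 17.783) = 1/390.32 = 0.002562

α₂ = 0.00256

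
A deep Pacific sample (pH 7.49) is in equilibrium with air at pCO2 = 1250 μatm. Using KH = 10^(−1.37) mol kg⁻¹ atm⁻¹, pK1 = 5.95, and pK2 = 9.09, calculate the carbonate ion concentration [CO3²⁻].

[CO3²⁻] = 0.0464 mmol/kg

[CO2*] = KH · pCO2 = 10^(−1.37) × 1250×10^-6 = 5.332×10^-5 mol/kg
α₀ = 1/(1 + K1/[H⁺] + K1K2/[H⁺]²) = 1/(1 + 10^+1.54 + 10^-0.06) = 0.02736
DIC = [CO2*]/α₀ = 5.332×10^-5 / 0.02736 = 1.949 mmol/kg
[CO3²⁻] = α₂·DIC; α₂ = 0.02383, so [CO3²⁻] = 0.02383 × 1.949 = 0.0464 mmol/kg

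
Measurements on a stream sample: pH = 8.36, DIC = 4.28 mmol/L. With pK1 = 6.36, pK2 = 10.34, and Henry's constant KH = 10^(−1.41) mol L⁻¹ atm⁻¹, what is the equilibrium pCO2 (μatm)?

pCO2 = 1080 μatm

α₀ = 1 / (1 + K1/[H⁺] + K1K2/[H⁺]²) = 1 / (1 + 10^+2.00 + 10^+0.02)
   = 1 / (1 + 100.00 + 1.0471) = 1/102.05 = 0.009799
[CO2*] = α₀ × DIC = 0.009799 × 4.28 = 0.04194 mmol/L
pCO2 = [CO2*]/KH = 4.194×10^-5 / 3.890×10^-2 = 1080 μatm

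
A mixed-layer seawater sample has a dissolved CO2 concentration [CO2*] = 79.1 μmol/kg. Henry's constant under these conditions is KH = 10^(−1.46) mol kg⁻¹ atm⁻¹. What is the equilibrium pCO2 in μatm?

KH = 10^(−1.46) = 3.467×10^-2 mol kg⁻¹ atm⁻¹
pCO2 = [CO2*]/KH = 79.1×10^-6 / 3.467×10^-2 = 2.28×10^-3 atm = 2280 μatm

pCO2 = 2280 μatm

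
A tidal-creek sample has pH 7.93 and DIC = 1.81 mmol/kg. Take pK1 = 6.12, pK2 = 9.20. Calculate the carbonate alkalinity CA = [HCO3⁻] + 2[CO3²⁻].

CA = 1.87 mmol/kg

CA = [HCO3⁻] + 2[CO3²⁻] = (α₁ + 2α₂)·DIC
At pH 7.93: [H⁺]/K1 = 10^-1.81 = 0.015488, K2/[H⁺] = 10^-1.27 = 0.053703
α₁ = 1/(1 + 0.015488 + 0.053703) = 1/1.0692 = 0.9353; α₂ = α₁·K2/[H⁺] = 0.05023
α₁ + 2α₂ = 1.0357
CA = 1.0357 × 1.81 = 1.87 mmol/kg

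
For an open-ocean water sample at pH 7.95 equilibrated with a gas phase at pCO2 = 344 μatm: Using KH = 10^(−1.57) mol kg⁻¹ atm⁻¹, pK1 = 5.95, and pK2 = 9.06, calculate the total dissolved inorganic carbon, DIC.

[CO2*] = KH · pCO2 = 10^(−1.57) × 344×10^-6 = 9.259×10^-6 mol/kg
α₀ = 1/(1 + K1/[H⁺] + K1K2/[H⁺]²) = 1/(1 + 10^+2.00 + 10^+0.89) = 0.009194
DIC = [CO2*]/α₀ = 9.259×10^-6 / 0.009194 = 1.01 mmol/kg

DIC = 1.01 mmol/kg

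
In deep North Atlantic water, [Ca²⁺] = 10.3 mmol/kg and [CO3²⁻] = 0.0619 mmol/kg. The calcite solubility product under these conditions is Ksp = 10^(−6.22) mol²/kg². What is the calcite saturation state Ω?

Ω = 1.06

Ksp = 10^(−6.22) = 6.026×10^-7
Ω = [Ca²⁺][CO3²⁻]/Ksp = (10.3×10^-3)(0.0619×10^-3) / 6.026×10^-7 = 1.06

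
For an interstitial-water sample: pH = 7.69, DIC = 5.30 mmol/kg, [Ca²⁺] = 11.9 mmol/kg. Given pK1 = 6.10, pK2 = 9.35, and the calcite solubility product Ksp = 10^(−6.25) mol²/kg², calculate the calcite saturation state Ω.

α₂ = 1 / (1 + [H⁺]/K2 + [H⁺]²/(K1K2)) = 1 / (1 + 10^+1.66 + 10^+0.07)
   = 1 / (1 + 45.709 + 1.1749) = 1/47.884 = 0.02088
[CO3²⁻] = α₂ × DIC = 0.02088 × 5.30 = 0.1107 mmol/kg
Ksp = 10^(−6.25) = 5.623×10^-7
Ω = [Ca²⁺][CO3²⁻]/Ksp = (11.9×10^-3)(1.107×10^-4) / 5.623×10^-7 = 2.34

Ω = 2.34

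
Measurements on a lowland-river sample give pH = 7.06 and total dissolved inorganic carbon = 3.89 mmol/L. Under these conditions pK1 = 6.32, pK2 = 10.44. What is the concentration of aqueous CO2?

α₀ = 1 / (1 + K1/[H⁺] + K1K2/[H⁺]²) = 1 / (1 + 10^+0.74 + 10^-2.64)
   = 1 / (1 + 5.4954 + 0.0022909) = 1/6.4977 = 0.1539
[CO2*] = α₀ × DIC = 0.1539 × 3.89 = 0.599 mmol/L

[CO2*] = 0.599 mmol/L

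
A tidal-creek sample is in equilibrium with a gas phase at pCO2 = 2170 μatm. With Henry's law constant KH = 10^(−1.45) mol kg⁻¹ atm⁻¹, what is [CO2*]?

[CO2*] = 77.0 μmol/kg

KH = 10^(−1.45) = 3.548×10^-2 mol kg⁻¹ atm⁻¹
[CO2*] = KH · pCO2 = 3.548×10^-2 × 2170×10^-6 atm = 7.70×10^-5 mol/kg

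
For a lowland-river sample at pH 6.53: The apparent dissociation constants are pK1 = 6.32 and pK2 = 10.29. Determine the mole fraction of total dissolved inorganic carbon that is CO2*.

α₀ = 1 / (1 + K1/[H⁺] + K1K2/[H⁺]²) = 1 / (1 + 10^+0.21 + 10^-3.55)
   = 1 / (1 + 1.6218 + 0.00028184) = 1/2.6221 = 0.3814

α₀ = 0.381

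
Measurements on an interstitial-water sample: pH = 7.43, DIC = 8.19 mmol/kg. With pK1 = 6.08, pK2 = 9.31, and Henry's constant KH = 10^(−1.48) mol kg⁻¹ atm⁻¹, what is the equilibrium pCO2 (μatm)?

pCO2 = 1.04×10^4 μatm

α₀ = 1 / (1 + K1/[H⁺] + K1K2/[H⁺]²) = 1 / (1 + 10^+1.35 + 10^-0.53)
   = 1 / (1 + 22.387 + 0.29512) = 1/23.682 = 0.04223
[CO2*] = α₀ × DIC = 0.04223 × 8.19 = 0.3458 mmol/kg
pCO2 = [CO2*]/KH = 3.458×10^-4 / 3.311×10^-2 = 1.04×10^4 μatm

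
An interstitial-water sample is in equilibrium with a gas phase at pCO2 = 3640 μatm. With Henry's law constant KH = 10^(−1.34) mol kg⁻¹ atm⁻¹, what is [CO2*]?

KH = 10^(−1.34) = 4.571×10^-2 mol kg⁻¹ atm⁻¹
[CO2*] = KH · pCO2 = 4.571×10^-2 × 3640×10^-6 atm = 1.66×10^-4 mol/kg

[CO2*] = 166 μmol/kg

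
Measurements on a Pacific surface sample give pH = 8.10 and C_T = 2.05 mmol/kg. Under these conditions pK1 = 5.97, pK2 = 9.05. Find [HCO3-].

[HCO3⁻] = 1.83 mmol/kg

α₁ = 1 / (1 + [H⁺]/K1 + K2/[H⁺]) = 1 / (1 + 10^-2.13 + 10^-0.95)
   = 1 / (1 + 0.0074131 + 0.11220) = 1/1.1196 = 0.8932
[HCO3⁻] = α₁ × DIC = 0.8932 × 2.05 = 1.83 mmol/kg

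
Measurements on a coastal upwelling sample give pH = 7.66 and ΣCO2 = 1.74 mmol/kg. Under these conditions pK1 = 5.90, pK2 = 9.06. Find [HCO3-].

[HCO3⁻] = 1.65 mmol/kg

α₁ = 1 / (1 + [H⁺]/K1 + K2/[H⁺]) = 1 / (1 + 10^-1.76 + 10^-1.40)
   = 1 / (1 + 0.017378 + 0.039811) = 1/1.0572 = 0.9459
[HCO3⁻] = α₁ × DIC = 0.9459 × 1.74 = 1.65 mmol/kg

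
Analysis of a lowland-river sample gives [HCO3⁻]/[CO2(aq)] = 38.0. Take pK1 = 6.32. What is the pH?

From K1 = [H⁺][HCO3⁻]/[CO2(aq)]:  pH = pK1 + log₁₀([HCO3⁻]/[CO2(aq)])
log₁₀(38.0) = +1.580
pH = 6.32 + (+1.580) = 7.90

pH = 7.90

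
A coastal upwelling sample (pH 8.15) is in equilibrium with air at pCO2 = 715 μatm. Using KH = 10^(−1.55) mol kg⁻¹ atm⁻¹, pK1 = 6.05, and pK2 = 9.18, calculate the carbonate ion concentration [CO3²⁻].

[CO3²⁻] = 0.237 mmol/kg

[CO2*] = KH · pCO2 = 10^(−1.55) × 715×10^-6 = 2.015×10^-5 mol/kg
α₀ = 1/(1 + K1/[H⁺] + K1K2/[H⁺]²) = 1/(1 + 10^+2.10 + 10^+1.07) = 0.007213
DIC = [CO2*]/α₀ = 2.015×10^-5 / 0.007213 = 2.794 mmol/kg
[CO3²⁻] = α₂·DIC; α₂ = 0.08474, so [CO3²⁻] = 0.08474 × 2.794 = 0.237 mmol/kg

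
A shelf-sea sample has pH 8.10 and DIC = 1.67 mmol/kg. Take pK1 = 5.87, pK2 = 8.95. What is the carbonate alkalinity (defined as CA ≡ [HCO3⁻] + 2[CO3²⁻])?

CA = 1.87 mmol/kg

CA = [HCO3⁻] + 2[CO3²⁻] = (α₁ + 2α₂)·DIC
At pH 8.10: [H⁺]/K1 = 10^-2.23 = 0.0058884, K2/[H⁺] = 10^-0.85 = 0.14125
α₁ = 1/(1 + 0.0058884 + 0.14125) = 1/1.1471 = 0.8717; α₂ = α₁·K2/[H⁺] = 0.1231
α₁ + 2α₂ = 1.1180
CA = 1.1180 × 1.67 = 1.87 mmol/kg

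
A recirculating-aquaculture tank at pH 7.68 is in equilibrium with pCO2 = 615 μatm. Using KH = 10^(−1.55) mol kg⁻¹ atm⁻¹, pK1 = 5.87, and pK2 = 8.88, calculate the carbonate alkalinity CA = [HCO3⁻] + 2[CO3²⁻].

[CO2*] = KH · pCO2 = 10^(−1.55) × 615×10^-6 = 1.733×10^-5 mol/kg
α₀ = 1/(1 + K1/[H⁺] + K1K2/[H⁺]²) = 1/(1 + 10^+1.81 + 10^+0.61) = 0.01436
DIC = [CO2*]/α₀ = 1.733×10^-5 / 0.01436 = 1.207 mmol/kg
CA = (α₁ + 2α₂)·DIC = (0.9271 + 2×0.05850) × 1.207 = 1.26 mmol/kg

CA = 1.26 mmol/kg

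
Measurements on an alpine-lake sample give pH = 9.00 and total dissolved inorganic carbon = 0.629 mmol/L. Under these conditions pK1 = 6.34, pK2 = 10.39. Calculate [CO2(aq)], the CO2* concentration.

[CO2*] = 1.32 μmol/L

α₀ = 1 / (1 + K1/[H⁺] + K1K2/[H⁺]²) = 1 / (1 + 10^+2.66 + 10^+1.27)
   = 1 / (1 + 457.09 + 18.621) = 1/476.71 = 0.002098
[CO2*] = α₀ × DIC = 0.002098 × 0.629 = 0.00132 mmol/L = 1.32 μmol/L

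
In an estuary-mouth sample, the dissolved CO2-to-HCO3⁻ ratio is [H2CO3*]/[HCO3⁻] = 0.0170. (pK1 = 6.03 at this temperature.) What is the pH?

From K1 = [H⁺][HCO3⁻]/[H2CO3*]:  pH = pK1 − log₁₀([H2CO3*]/[HCO3⁻])
log₁₀(0.0170) = -1.770
pH = 6.03 − (-1.770) = 7.80

pH = 7.80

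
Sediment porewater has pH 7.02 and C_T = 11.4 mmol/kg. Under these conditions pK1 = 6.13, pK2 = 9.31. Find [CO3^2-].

α₂ = 1 / (1 + [H⁺]/K2 + [H⁺]²/(K1K2)) = 1 / (1 + 10^+2.29 + 10^+1.40)
   = 1 / (1 + 194.98 + 25.119) = 1/221.10 = 0.004523
[CO3²⁻] = α₂ × DIC = 0.004523 × 11.4 = 0.0516 mmol/kg

[CO3²⁻] = 0.0516 mmol/kg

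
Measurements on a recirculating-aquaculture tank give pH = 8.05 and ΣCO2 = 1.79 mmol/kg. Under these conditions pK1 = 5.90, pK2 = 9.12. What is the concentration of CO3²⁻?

[CO3²⁻] = 0.139 mmol/kg

α₂ = 1 / (1 + [H⁺]/K2 + [H⁺]²/(K1K2)) = 1 / (1 + 10^+1.07 + 10^-1.08)
   = 1 / (1 + 11.749 + 0.083176) = 1/12.832 = 0.07793
[CO3²⁻] = α₂ × DIC = 0.07793 × 1.79 = 0.139 mmol/kg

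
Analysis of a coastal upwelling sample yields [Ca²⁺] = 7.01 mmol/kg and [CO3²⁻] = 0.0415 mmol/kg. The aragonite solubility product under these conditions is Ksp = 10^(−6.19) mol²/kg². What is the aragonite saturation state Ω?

Ω = 0.451

Ksp = 10^(−6.19) = 6.457×10^-7
Ω = [Ca²⁺][CO3²⁻]/Ksp = (7.01×10^-3)(0.0415×10^-3) / 6.457×10^-7 = 0.451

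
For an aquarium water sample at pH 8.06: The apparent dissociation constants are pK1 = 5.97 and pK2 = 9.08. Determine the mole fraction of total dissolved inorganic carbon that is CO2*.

α₀ = 0.00737

α₀ = 1 / (1 + K1/[H⁺] + K1K2/[H⁺]²) = 1 / (1 + 10^+2.09 + 10^+1.07)
   = 1 / (1 + 123.03 + 11.749) = 1/135.78 = 0.007365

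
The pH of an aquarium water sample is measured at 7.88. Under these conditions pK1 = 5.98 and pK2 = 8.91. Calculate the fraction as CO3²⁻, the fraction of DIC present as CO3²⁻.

α₂ = 0.0844

α₂ = 1 / (1 + [H⁺]/K2 + [H⁺]²/(K1K2)) = 1 / (1 + 10^+1.03 + 10^-0.87)
   = 1 / (1 + 10.715 + 0.13490) = 1/11.850 = 0.08439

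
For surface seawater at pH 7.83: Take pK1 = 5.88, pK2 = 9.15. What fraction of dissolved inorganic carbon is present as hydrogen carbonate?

α₁ = 1 / (1 + [H⁺]/K1 + K2/[H⁺]) = 1 / (1 + 10^-1.95 + 10^-1.32)
   = 1 / (1 + 0.011220 + 0.047863) = 1/1.0591 = 0.9442

α₁ = 0.944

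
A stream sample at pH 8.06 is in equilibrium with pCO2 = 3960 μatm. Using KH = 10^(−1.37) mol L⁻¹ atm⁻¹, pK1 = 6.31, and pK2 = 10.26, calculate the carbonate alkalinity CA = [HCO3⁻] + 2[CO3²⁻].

CA = 9.62 mmol/L

[CO2*] = KH · pCO2 = 10^(−1.37) × 3960×10^-6 = 1.689×10^-4 mol/L
α₀ = 1/(1 + K1/[H⁺] + K1K2/[H⁺]²) = 1/(1 + 10^+1.75 + 10^-0.45) = 0.01736
DIC = [CO2*]/α₀ = 1.689×10^-4 / 0.01736 = 9.728 mmol/L
CA = (α₁ + 2α₂)·DIC = (0.9765 + 2×0.006161) × 9.728 = 9.62 mmol/L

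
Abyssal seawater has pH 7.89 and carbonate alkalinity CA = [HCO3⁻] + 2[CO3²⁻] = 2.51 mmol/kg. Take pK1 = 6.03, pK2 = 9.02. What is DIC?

CA = [HCO3⁻] + 2[CO3²⁻] = (α₁ + 2α₂)·DIC
At pH 7.89: [H⁺]/K1 = 10^-1.86 = 0.013804, K2/[H⁺] = 10^-1.13 = 0.074131
α₁ = 1/(1 + 0.013804 + 0.074131) = 1/1.0879 = 0.9192; α₂ = α₁·K2/[H⁺] = 0.06814
α₁ + 2α₂ = 1.0555
DIC = CA / (α₁ + 2α₂) = 2.51 / 1.0555 = 2.38 mmol/kg

DIC = 2.38 mmol/kg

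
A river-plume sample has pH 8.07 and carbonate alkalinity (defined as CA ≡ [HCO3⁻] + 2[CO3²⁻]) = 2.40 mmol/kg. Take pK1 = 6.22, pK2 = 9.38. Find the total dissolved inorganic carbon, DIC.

CA = [HCO3⁻] + 2[CO3²⁻] = (α₁ + 2α₂)·DIC
At pH 8.07: [H⁺]/K1 = 10^-1.85 = 0.014125, K2/[H⁺] = 10^-1.31 = 0.048978
α₁ = 1/(1 + 0.014125 + 0.048978) = 1/1.0631 = 0.9406; α₂ = α₁·K2/[H⁺] = 0.04607
α₁ + 2α₂ = 1.0328
DIC = CA / (α₁ + 2α₂) = 2.40 / 1.0328 = 2.32 mmol/kg

DIC = 2.32 mmol/kg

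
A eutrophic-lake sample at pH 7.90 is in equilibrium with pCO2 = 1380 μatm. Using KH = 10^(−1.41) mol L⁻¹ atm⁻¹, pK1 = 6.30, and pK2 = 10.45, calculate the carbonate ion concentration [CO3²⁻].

[CO2*] = KH · pCO2 = 10^(−1.41) × 1380×10^-6 = 5.369×10^-5 mol/L
α₀ = 1/(1 + K1/[H⁺] + K1K2/[H⁺]²) = 1/(1 + 10^+1.60 + 10^-0.95) = 0.02444
DIC = [CO2*]/α₀ = 5.369×10^-5 / 0.02444 = 2.197 mmol/L
[CO3²⁻] = α₂·DIC; α₂ = 0.002742, so [CO3²⁻] = 0.002742 × 2.197 = 0.00602 mmol/L = 6.02 μmol/L

[CO3²⁻] = 6.02 μmol/L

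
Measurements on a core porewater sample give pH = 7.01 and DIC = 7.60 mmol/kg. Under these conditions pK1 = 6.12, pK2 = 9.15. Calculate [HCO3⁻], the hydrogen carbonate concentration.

α₁ = 1 / (1 + [H⁺]/K1 + K2/[H⁺]) = 1 / (1 + 10^-0.89 + 10^-2.14)
   = 1 / (1 + 0.12882 + 0.0072444) = 1/1.1361 = 0.8802
[HCO3⁻] = α₁ × DIC = 0.8802 × 7.60 = 6.69 mmol/kg

[HCO3⁻] = 6.69 mmol/kg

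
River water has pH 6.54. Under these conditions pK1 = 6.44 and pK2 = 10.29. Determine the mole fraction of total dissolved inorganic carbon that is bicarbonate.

α₁ = 1 / (1 + [H⁺]/K1 + K2/[H⁺]) = 1 / (1 + 10^-0.10 + 10^-3.75)
   = 1 / (1 + 0.79433 + 0.00017783) = 1/1.7945 = 0.5573

α₁ = 0.557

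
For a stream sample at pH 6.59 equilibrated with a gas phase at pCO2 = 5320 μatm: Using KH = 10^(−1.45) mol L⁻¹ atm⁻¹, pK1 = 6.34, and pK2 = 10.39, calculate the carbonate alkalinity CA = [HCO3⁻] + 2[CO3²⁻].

CA = 0.336 mmol/L

[CO2*] = KH · pCO2 = 10^(−1.45) × 5320×10^-6 = 1.888×10^-4 mol/L
α₀ = 1/(1 + K1/[H⁺] + K1K2/[H⁺]²) = 1/(1 + 10^+0.25 + 10^-3.55) = 0.3599
DIC = [CO2*]/α₀ = 1.888×10^-4 / 0.3599 = 0.5245 mmol/L
CA = (α₁ + 2α₂)·DIC = (0.6400 + 2×0.0001014) × 0.5245 = 0.336 mmol/L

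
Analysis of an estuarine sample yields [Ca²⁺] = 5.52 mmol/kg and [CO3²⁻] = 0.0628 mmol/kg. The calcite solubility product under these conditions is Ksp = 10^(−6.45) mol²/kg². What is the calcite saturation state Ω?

Ω = 0.977

Ksp = 10^(−6.45) = 3.548×10^-7
Ω = [Ca²⁺][CO3²⁻]/Ksp = (5.52×10^-3)(0.0628×10^-3) / 3.548×10^-7 = 0.977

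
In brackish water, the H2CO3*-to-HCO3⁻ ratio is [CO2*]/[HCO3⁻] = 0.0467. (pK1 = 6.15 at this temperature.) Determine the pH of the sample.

From K1 = [H⁺][HCO3⁻]/[CO2*]:  pH = pK1 − log₁₀([CO2*]/[HCO3⁻])
log₁₀(0.0467) = -1.331
pH = 6.15 − (-1.331) = 7.48

pH = 7.48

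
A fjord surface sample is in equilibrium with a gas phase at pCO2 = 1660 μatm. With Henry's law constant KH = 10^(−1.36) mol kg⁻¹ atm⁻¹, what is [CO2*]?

[CO2*] = 72.5 μmol/kg

KH = 10^(−1.36) = 4.365×10^-2 mol kg⁻¹ atm⁻¹
[CO2*] = KH · pCO2 = 4.365×10^-2 × 1660×10^-6 atm = 7.25×10^-5 mol/kg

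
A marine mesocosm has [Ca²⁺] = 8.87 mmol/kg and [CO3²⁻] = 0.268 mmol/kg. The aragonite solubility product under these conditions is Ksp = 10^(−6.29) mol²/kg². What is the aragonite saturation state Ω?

Ksp = 10^(−6.29) = 5.129×10^-7
Ω = [Ca²⁺][CO3²⁻]/Ksp = (8.87×10^-3)(0.268×10^-3) / 5.129×10^-7 = 4.64

Ω = 4.64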